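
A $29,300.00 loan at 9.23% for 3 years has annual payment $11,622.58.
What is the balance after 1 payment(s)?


Formula: Balance = PV*(1+r)^k - PMT*((1+r)^k - 1)/r
Growth: (1 + 0.0923)^1 = 1.0923
Accumulated factor: ((1+r)^k - 1)/r = 1.0
Balance = $29,300.00 * 1.0923 - $11,622.58 * 1.0
Balance = $20,381.81

$20,381.81


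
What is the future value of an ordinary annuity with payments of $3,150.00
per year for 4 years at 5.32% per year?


Formula: FV = PMT * ((1+r)^n - 1) / r
Growth factor: (1 + 0.0532)^4 = 1.230392
Numerator: 1.230392 - 1 = 0.230392
FV = $3,150.00 * 0.230392 / 0.0532 = $13,641.62

$13,641.62


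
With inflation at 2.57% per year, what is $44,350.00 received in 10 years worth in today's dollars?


Formula: Real value = nominal / (1 + inflation)^years
Price level: (1 + 0.0257)^10 = 1.288853
Real value = $44,350.00 / 1.288853 = $34,410.43

$34,410.43


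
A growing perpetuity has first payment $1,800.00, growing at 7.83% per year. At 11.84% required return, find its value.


Formula: PV = C / (r - g)
Spread: r - g = 0.1184 - 0.0783 = 0.0401
Substituting: PV = $1,800.00 / 0.0401
PV = $44,887.78

$44,887.78


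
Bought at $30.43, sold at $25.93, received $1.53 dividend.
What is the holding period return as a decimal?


Formula: HPR = (P1 - P0 + D) / P0
Gain: $25.93 - $30.43 + $1.53 = -$2.97
HPR = -$2.97 / $30.43 = -0.0976

-0.0976


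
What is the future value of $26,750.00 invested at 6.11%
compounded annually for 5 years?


Formula: FV = P * (1 + r)^n
Substituting: FV = $26,750.00 * (1 + 0.0611)^5
Growth factor: (1.0611)^5 = 1.345184
FV = $26,750.00 * 1.345184 = $35,983.66

$35,983.66


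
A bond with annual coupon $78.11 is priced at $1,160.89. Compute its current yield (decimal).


Formula: Current yield = annual coupon / price
Substituting: CY = $78.11 / $1,160.89
CY = 0.067285

0.067285


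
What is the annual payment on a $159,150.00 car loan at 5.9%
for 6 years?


Formula: PMT = PV * r / (1 - (1+r)^(-n))
Denominator: 1 - (1 + 0.059)^(-6) = 0.291036
Numerator: $159,150.00 * 0.059 = 9389.85
PMT = 9389.85 / 0.291036 = $32,263.54

$32,263.54


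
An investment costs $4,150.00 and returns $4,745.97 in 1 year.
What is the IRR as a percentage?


Formula: IRR = C1/C0 - 1
Substituting: IRR = $4,745.97 / $4,150.00 - 1
Ratio: 1.143607 - 1 = 0.143607
IRR = 14.3607%

14.3607%


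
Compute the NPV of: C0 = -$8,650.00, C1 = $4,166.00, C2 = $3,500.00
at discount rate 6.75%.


Formula: NPV = C0 + C1/(1+r) + C2/(1+r)^2
Discount C1: $4,166.00 / (1 + 0.0675) = $3,902.58
Discount C2: $3,500.00 / (1 + 0.0675)^2 = $3,071.37
NPV = -$8,650.00 + $3,902.58 + $3,071.37 = -$1,676.05

-$1,676.05


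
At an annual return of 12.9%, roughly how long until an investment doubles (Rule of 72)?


Formula: Years ≈ 72 / r
Substituting: Years ≈ 72 / 12.9
Years ≈ 5.6

5.6 years


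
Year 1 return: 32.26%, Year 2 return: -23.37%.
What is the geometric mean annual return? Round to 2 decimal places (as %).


Formula: Geometric mean = ((1+r1)*(1+r2))^(1/2) - 1
Product: (1 + 0.3226) * (1 + -0.2337) = 1.3226 * 0.7663 = 1.013508
Square root: 1.013508^0.5 = 1.006732
Geometric mean = 1.006732 - 1 = 0.006732
As percentage: 0.67%

0.67%


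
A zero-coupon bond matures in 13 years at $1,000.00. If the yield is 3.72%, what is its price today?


Formula: Price = FV / (1 + r)^n
Substituting: Price = $1,000.00 / (1 + 0.0372)^13
Discount factor: (1.0372)^13 = 1.607728
Price = $1,000.00 / 1.607728 = $622.00

$622.00


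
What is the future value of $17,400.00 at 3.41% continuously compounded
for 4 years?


Formula: FV = P * e^(r*t)
Exponent: r*t = 0.0341 * 4 = 0.1364
e^(0.1364) = 1.14614
FV = $17,400.00 * 1.14614 = $19,942.84

$19,942.84


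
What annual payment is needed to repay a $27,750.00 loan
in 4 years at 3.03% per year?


Formula: PMT = PV * r / (1 - (1+r)^(-n))
Denominator: 1 - (1 + 0.0303)^(-4) = 0.112547
Numerator: $27,750.00 * 0.0303 = 840.825
PMT = 840.825 / 0.112547 = $7,470.86

$7,470.86


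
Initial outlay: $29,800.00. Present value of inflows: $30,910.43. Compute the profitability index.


Formula: PI = PV(cash flows) / initial investment
Substituting: PI = $30,910.43 / $29,800.00
PI = 1.0373

1.0373


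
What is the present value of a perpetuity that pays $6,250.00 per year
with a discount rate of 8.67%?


Formula: PV = C / r
Substituting: PV = $6,250.00 / 0.0867
PV = $72,087.66

$72,087.66


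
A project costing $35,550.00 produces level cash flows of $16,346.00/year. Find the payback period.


Formula: Payback = investment / annual cash flow
Substituting: Payback = $35,550.00 / $16,346.00
Payback = 2.1748 years

2.1748 years


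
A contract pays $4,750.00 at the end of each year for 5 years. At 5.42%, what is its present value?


Formula: PV = PMT * (1 - (1+r)^(-n)) / r
Discount factor: (1 + 0.0542)^(-5) = 0.768042
Bracket: 1 - 0.768042 = 0.231958
PV = $4,750.00 * 0.231958 / 0.0542 = $20,328.43

$20,328.43


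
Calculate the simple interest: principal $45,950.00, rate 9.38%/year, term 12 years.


Formula: I = P * r * t
Substituting: I = $45,950.00 * 0.0938 * 12
Step: I = $45,950.00 * 1.1256
I = $51,721.32

$51,721.32


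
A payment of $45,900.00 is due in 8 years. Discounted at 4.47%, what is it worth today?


Formula: PV = FV / (1 + r)^n
Substituting: PV = $45,900.00 / (1 + 0.0447)^8
Discount factor: (1.0447)^8 = 1.418838
PV = $45,900.00 / 1.418838 = $32,350.42

$32,350.42


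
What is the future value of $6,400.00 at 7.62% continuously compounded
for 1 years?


Formula: FV = P * e^(r*t)
Exponent: r*t = 0.0762 * 1 = 0.0762
e^(0.0762) = 1.079178
FV = $6,400.00 * 1.079178 = $6,906.74

$6,906.74


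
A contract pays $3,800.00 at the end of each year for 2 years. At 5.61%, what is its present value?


Formula: PV = PMT * (1 - (1+r)^(-n)) / r
Discount factor: (1 + 0.0561)^(-2) = 0.896582
Bracket: 1 - 0.896582 = 0.103418
PV = $3,800.00 * 0.103418 / 0.0561 = $7,005.15

$7,005.15


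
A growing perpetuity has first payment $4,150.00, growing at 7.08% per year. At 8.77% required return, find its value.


Formula: PV = C / (r - g)
Spread: r - g = 0.0877 - 0.0708 = 0.0169
Substituting: PV = $4,150.00 / 0.0169
PV = $245,562.13

$245,562.13


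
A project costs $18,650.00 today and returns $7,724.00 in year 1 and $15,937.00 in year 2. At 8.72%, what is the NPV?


Formula: NPV = C0 + C1/(1+r) + C2/(1+r)^2
Discount C1: $7,724.00 / (1 + 0.0872) = $7,104.49
Discount C2: $15,937.00 / (1 + 0.0872)^2 = $13,483.04
NPV = -$18,650.00 + $7,104.49 + $13,483.04 = $1,937.52

$1,937.52


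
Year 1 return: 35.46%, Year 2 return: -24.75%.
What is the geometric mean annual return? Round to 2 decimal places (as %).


Formula: Geometric mean = ((1+r1)*(1+r2))^(1/2) - 1
Product: (1 + 0.3546) * (1 + -0.2475) = 1.3546 * 0.7525 = 1.019337
Square root: 1.019337^0.5 = 1.009622
Geometric mean = 1.009622 - 1 = 0.009622
As percentage: 0.96%

0.96%


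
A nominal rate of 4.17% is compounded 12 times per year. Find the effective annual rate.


Formula: EAR = (1 + r/m)^m - 1
Period rate: r/m = 0.0417 / 12 = 0.003475
Compounding: (1 + 0.003475)^12 = 1.042506
EAR = 1.042506 - 1 = 0.042506

0.042506


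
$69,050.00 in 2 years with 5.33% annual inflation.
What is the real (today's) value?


Formula: Real value = nominal / (1 + inflation)^years
Price level: (1 + 0.0533)^2 = 1.109441
Real value = $69,050.00 / 1.109441 = $62,238.56

$62,238.56


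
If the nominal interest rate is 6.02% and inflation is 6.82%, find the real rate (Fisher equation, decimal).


Formula: (1 + r_real) = (1 + r_nom) / (1 + inflation)
Substituting: (1 + r_real) = 1.0602 / 1.0682
(1 + r_real) = 0.992511
r_real = 0.992511 - 1 = -0.007489

-0.007489


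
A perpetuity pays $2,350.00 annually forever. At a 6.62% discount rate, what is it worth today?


Formula: PV = C / r
Substituting: PV = $2,350.00 / 0.0662
PV = $35,498.49

$35,498.49


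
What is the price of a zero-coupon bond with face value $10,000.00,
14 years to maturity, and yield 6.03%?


Formula: Price = FV / (1 + r)^n
Substituting: Price = $10,000.00 / (1 + 0.0603)^14
Discount factor: (1.0603)^14 = 2.269879
Price = $10,000.00 / 2.269879 = $4,405.52

$4,405.52


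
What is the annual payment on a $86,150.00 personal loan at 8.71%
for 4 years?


Formula: PMT = PV * r / (1 - (1+r)^(-n))
Denominator: 1 - (1 + 0.0871)^(-4) = 0.283985
Numerator: $86,150.00 * 0.0871 = 7503.665
PMT = 7503.665 / 0.283985 = $26,422.74

$26,422.74


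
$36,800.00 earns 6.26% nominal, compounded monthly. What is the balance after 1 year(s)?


Formula: FV = P * (1 + r/m)^(m*t)
Period rate: r/m = 0.0626 / 12 = 0.005217
Total periods: m*t = 12 * 1 = 12
Growth factor: (1 + 0.005217)^12 = 1.064428
FV = $36,800.00 * 1.064428 = $39,170.94

$39,170.94


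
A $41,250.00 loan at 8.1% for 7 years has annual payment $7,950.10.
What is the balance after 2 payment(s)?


Formula: Balance = PV*(1+r)^k - PMT*((1+r)^k - 1)/r
Growth: (1 + 0.081)^2 = 1.168561
Accumulated factor: ((1+r)^k - 1)/r = 2.081
Balance = $41,250.00 * 1.168561 - $7,950.10 * 2.081
Balance = $31,658.98

$31,658.98


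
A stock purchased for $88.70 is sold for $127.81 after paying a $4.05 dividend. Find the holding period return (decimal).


Formula: HPR = (P1 - P0 + D) / P0
Gain: $127.81 - $88.70 + $4.05 = $43.16
HPR = $43.16 / $88.70 = 0.4866

0.4866


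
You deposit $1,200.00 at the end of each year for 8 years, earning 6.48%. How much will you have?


Formula: FV = PMT * ((1+r)^n - 1) / r
Growth factor: (1 + 0.0648)^8 = 1.652511
Numerator: 1.652511 - 1 = 0.652511
FV = $1,200.00 * 0.652511 / 0.0648 = $12,083.54

$12,083.54


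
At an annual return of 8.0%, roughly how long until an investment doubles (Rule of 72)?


Formula: Years ≈ 72 / r
Substituting: Years ≈ 72 / 8.0
Years ≈ 9.0

9.0 years


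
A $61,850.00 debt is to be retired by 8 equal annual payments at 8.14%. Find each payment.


Formula: PMT = PV * r / (1 - (1+r)^(-n))
Denominator: 1 - (1 + 0.0814)^(-8) = 0.465301
Numerator: $61,850.00 * 0.0814 = 5034.59
PMT = 5034.59 / 0.465301 = $10,820.06

$10,820.06


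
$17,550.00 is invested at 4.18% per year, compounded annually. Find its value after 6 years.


Formula: FV = P * (1 + r)^n
Substituting: FV = $17,550.00 * (1 + 0.0418)^6
Growth factor: (1.0418)^6 = 1.278516
FV = $17,550.00 * 1.278516 = $22,437.95

$22,437.95


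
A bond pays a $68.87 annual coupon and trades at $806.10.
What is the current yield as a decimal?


Formula: Current yield = annual coupon / price
Substituting: CY = $68.87 / $806.10
CY = 0.085436

0.085436


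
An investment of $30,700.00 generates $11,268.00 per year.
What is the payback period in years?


Formula: Payback = investment / annual cash flow
Substituting: Payback = $30,700.00 / $11,268.00
Payback = 2.7245 years

2.7245 years


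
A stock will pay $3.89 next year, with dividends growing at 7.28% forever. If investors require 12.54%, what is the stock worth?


Formula: P = D1 / (r - g)
Spread: r - g = 0.1254 - 0.0728 = 0.0526
Substituting: P = $3.89 / 0.0526
P = $73.95

$73.95


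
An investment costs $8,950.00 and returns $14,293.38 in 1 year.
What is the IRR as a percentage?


Formula: IRR = C1/C0 - 1
Substituting: IRR = $14,293.38 / $8,950.00 - 1
Ratio: 1.597026 - 1 = 0.597026
IRR = 59.7026%

59.7026%


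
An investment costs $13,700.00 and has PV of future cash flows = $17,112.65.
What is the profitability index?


Formula: PI = PV(cash flows) / initial investment
Substituting: PI = $17,112.65 / $13,700.00
PI = 1.2491

1.2491


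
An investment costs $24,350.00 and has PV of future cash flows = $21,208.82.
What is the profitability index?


Formula: PI = PV(cash flows) / initial investment
Substituting: PI = $21,208.82 / $24,350.00
PI = 0.871

0.871


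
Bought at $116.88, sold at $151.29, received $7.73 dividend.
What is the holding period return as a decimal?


Formula: HPR = (P1 - P0 + D) / P0
Gain: $151.29 - $116.88 + $7.73 = $42.14
HPR = $42.14 / $116.88 = 0.3605

0.3605


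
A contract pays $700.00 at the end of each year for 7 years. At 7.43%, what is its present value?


Formula: PV = PMT * (1 - (1+r)^(-n)) / r
Discount factor: (1 + 0.0743)^(-7) = 0.60551
Bracket: 1 - 0.60551 = 0.39449
PV = $700.00 * 0.39449 / 0.0743 = $3,716.60

$3,716.60


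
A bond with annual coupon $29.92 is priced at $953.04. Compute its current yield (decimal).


Formula: Current yield = annual coupon / price
Substituting: CY = $29.92 / $953.04
CY = 0.031394

0.031394


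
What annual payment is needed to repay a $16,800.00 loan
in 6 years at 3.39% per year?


Formula: PMT = PV * r / (1 - (1+r)^(-n))
Denominator: 1 - (1 + 0.0339)^(-6) = 0.181292
Numerator: $16,800.00 * 0.0339 = 569.52
PMT = 569.52 / 0.181292 = $3,141.44

$3,141.44


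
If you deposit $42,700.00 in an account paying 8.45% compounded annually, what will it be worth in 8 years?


Formula: FV = P * (1 + r)^n
Substituting: FV = $42,700.00 * (1 + 0.0845)^8
Growth factor: (1.0845)^8 = 1.913535
FV = $42,700.00 * 1.913535 = $81,707.95

$81,707.95


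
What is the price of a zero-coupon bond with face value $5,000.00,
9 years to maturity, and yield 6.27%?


Formula: Price = FV / (1 + r)^n
Substituting: Price = $5,000.00 / (1 + 0.0627)^9
Discount factor: (1.0627)^9 = 1.728606
Price = $5,000.00 / 1.728606 = $2,892.50

$2,892.50


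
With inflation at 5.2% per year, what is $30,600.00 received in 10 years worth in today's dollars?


Formula: Real value = nominal / (1 + inflation)^years
Price level: (1 + 0.052)^10 = 1.660188
Real value = $30,600.00 / 1.660188 = $18,431.64

$18,431.64


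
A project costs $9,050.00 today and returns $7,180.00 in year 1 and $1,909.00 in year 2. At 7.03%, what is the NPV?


Formula: NPV = C0 + C1/(1+r) + C2/(1+r)^2
Discount C1: $7,180.00 / (1 + 0.0703) = $6,708.40
Discount C2: $1,909.00 / (1 + 0.0703)^2 = $1,666.46
NPV = -$9,050.00 + $6,708.40 + $1,666.46 = -$675.14

-$675.14


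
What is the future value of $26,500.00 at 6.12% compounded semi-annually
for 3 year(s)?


Formula: FV = P * (1 + r/m)^(m*t)
Period rate: r/m = 0.0612 / 2 = 0.0306
Total periods: m*t = 2 * 3 = 6
Growth factor: (1 + 0.0306)^6 = 1.198232
FV = $26,500.00 * 1.198232 = $31,753.14

$31,753.14


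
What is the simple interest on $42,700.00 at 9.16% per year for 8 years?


Formula: I = P * r * t
Substituting: I = $42,700.00 * 0.0916 * 8
Step: I = $42,700.00 * 0.7328
I = $31,290.56

$31,290.56


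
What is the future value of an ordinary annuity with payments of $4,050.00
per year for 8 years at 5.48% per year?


Formula: FV = PMT * ((1+r)^n - 1) / r
Growth factor: (1 + 0.0548)^8 = 1.532361
Numerator: 1.532361 - 1 = 0.532361
FV = $4,050.00 * 0.532361 / 0.0548 = $39,344.17

$39,344.17


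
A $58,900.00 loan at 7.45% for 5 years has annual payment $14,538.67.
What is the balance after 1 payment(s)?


Formula: Balance = PV*(1+r)^k - PMT*((1+r)^k - 1)/r
Growth: (1 + 0.0745)^1 = 1.0745
Accumulated factor: ((1+r)^k - 1)/r = 1.0
Balance = $58,900.00 * 1.0745 - $14,538.67 * 1.0
Balance = $48,749.38

$48,749.38


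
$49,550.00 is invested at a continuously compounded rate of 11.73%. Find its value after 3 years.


Formula: FV = P * e^(r*t)
Exponent: r*t = 0.1173 * 3 = 0.3519
e^(0.3519) = 1.421766
FV = $49,550.00 * 1.421766 = $70,448.52

$70,448.52


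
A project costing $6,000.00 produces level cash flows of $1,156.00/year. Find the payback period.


Formula: Payback = investment / annual cash flow
Substituting: Payback = $6,000.00 / $1,156.00
Payback = 5.1903 years

5.1903 years


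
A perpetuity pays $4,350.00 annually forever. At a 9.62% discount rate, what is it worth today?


Formula: PV = C / r
Substituting: PV = $4,350.00 / 0.0962
PV = $45,218.30

$45,218.30


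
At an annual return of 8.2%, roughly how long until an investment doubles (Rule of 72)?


Formula: Years ≈ 72 / r
Substituting: Years ≈ 72 / 8.2
Years ≈ 8.8

8.8 years


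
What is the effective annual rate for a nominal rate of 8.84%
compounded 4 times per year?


Formula: EAR = (1 + r/m)^m - 1
Period rate: r/m = 0.0884 / 4 = 0.0221
Compounding: (1 + 0.0221)^4 = 1.091374
EAR = 1.091374 - 1 = 0.091374

0.091374


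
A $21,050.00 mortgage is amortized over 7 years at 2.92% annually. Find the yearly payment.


Formula: PMT = PV * r / (1 - (1+r)^(-n))
Denominator: 1 - (1 + 0.0292)^(-7) = 0.182474
Numerator: $21,050.00 * 0.0292 = 614.66
PMT = 614.66 / 0.182474 = $3,368.48

$3,368.48


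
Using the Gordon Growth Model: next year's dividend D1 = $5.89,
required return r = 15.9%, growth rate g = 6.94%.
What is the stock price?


Formula: P = D1 / (r - g)
Spread: r - g = 0.159 - 0.0694 = 0.0896
Substituting: P = $5.89 / 0.0896
P = $65.74

$65.74


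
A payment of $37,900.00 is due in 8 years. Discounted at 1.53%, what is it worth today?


Formula: PV = FV / (1 + r)^n
Substituting: PV = $37,900.00 / (1 + 0.0153)^8
Discount factor: (1.0153)^8 = 1.129159
PV = $37,900.00 / 1.129159 = $33,564.80

$33,564.80


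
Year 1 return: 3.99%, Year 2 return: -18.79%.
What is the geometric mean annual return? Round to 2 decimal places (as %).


Formula: Geometric mean = ((1+r1)*(1+r2))^(1/2) - 1
Product: (1 + 0.0399) * (1 + -0.1879) = 1.0399 * 0.8121 = 0.844503
Square root: 0.844503^0.5 = 0.918968
Geometric mean = 0.918968 - 1 = -0.081032
As percentage: -8.10%

-8.10%


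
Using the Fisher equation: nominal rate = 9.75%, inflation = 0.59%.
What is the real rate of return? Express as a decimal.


Formula: (1 + r_real) = (1 + r_nom) / (1 + inflation)
Substituting: (1 + r_real) = 1.0975 / 1.0059
(1 + r_real) = 1.091063
r_real = 1.091063 - 1 = 0.091063

0.091063


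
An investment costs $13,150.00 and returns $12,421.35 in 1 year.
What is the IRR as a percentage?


Formula: IRR = C1/C0 - 1
Substituting: IRR = $12,421.35 / $13,150.00 - 1
Ratio: 0.944589 - 1 = -0.055411
IRR = -5.5411%

-5.5411%


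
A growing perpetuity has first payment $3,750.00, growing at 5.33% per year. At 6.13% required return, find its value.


Formula: PV = C / (r - g)
Spread: r - g = 0.0613 - 0.0533 = 0.008
Substituting: PV = $3,750.00 / 0.008
PV = $468,750.00

$468,750.00


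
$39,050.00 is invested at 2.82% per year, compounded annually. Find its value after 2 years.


Formula: FV = P * (1 + r)^n
Substituting: FV = $39,050.00 * (1 + 0.0282)^2
Growth factor: (1.0282)^2 = 1.057195
FV = $39,050.00 * 1.057195 = $41,283.47

$41,283.47


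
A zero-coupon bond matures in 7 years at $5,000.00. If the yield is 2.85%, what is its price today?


Formula: Price = FV / (1 + r)^n
Substituting: Price = $5,000.00 / (1 + 0.0285)^7
Discount factor: (1.0285)^7 = 1.217391
Price = $5,000.00 / 1.217391 = $4,107.14

$4,107.14


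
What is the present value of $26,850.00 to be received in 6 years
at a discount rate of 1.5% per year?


Formula: PV = FV / (1 + r)^n
Substituting: PV = $26,850.00 / (1 + 0.015)^6
Discount factor: (1.015)^6 = 1.093443
PV = $26,850.00 / 1.093443 = $24,555.46

$24,555.46


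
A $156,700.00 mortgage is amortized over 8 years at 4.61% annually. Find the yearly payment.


Formula: PMT = PV * r / (1 - (1+r)^(-n))
Denominator: 1 - (1 + 0.0461)^(-8) = 0.302708
Numerator: $156,700.00 * 0.0461 = 7223.87
PMT = 7223.87 / 0.302708 = $23,864.12

$23,864.12


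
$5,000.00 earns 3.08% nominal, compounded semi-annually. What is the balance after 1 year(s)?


Formula: FV = P * (1 + r/m)^(m*t)
Period rate: r/m = 0.0308 / 2 = 0.0154
Total periods: m*t = 2 * 1 = 2
Growth factor: (1 + 0.0154)^2 = 1.031037
FV = $5,000.00 * 1.031037 = $5,155.19

$5,155.19


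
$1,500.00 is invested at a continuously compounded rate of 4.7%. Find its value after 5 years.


Formula: FV = P * e^(r*t)
Exponent: r*t = 0.047 * 5 = 0.235
e^(0.235) = 1.264909
FV = $1,500.00 * 1.264909 = $1,897.36

$1,897.36


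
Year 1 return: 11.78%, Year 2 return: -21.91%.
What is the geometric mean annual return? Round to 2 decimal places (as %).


Formula: Geometric mean = ((1+r1)*(1+r2))^(1/2) - 1
Product: (1 + 0.1178) * (1 + -0.2191) = 1.1178 * 0.7809 = 0.87289
Square root: 0.87289^0.5 = 0.934286
Geometric mean = 0.934286 - 1 = -0.065714
As percentage: -6.57%

-6.57%


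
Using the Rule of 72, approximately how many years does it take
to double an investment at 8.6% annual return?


Formula: Years ≈ 72 / r
Substituting: Years ≈ 72 / 8.6
Years ≈ 8.4

8.4 years


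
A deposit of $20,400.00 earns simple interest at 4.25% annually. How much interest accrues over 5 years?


Formula: I = P * r * t
Substituting: I = $20,400.00 * 0.0425 * 5
Step: I = $20,400.00 * 0.2125
I = $4,335.00

$4,335.00


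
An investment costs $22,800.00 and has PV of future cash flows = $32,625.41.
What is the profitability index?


Formula: PI = PV(cash flows) / initial investment
Substituting: PI = $32,625.41 / $22,800.00
PI = 1.4309

1.4309


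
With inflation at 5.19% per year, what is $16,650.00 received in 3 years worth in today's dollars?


Formula: Real value = nominal / (1 + inflation)^years
Price level: (1 + 0.0519)^3 = 1.163921
Real value = $16,650.00 / 1.163921 = $14,305.10

$14,305.10


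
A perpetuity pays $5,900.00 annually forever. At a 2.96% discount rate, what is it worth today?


Formula: PV = C / r
Substituting: PV = $5,900.00 / 0.0296
PV = $199,324.32

$199,324.32


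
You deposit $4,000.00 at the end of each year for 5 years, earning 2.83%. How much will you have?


Formula: FV = PMT * ((1+r)^n - 1) / r
Growth factor: (1 + 0.0283)^5 = 1.149739
Numerator: 1.149739 - 1 = 0.149739
FV = $4,000.00 * 0.149739 / 0.0283 = $21,164.49

$21,164.49


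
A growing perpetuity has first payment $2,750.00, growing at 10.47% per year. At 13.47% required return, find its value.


Formula: PV = C / (r - g)
Spread: r - g = 0.1347 - 0.1047 = 0.03
Substituting: PV = $2,750.00 / 0.03
PV = $91,666.67

$91,666.67


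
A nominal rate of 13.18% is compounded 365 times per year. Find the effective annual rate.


Formula: EAR = (1 + r/m)^m - 1
Period rate: r/m = 0.1318 / 365 = 0.000361
Compounding: (1 + 0.000361)^365 = 1.140853
EAR = 1.140853 - 1 = 0.140853

0.140853


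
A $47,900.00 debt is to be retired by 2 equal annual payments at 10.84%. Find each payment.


Formula: PMT = PV * r / (1 - (1+r)^(-n))
Denominator: 1 - (1 + 0.1084)^(-2) = 0.186033
Numerator: $47,900.00 * 0.1084 = 5192.36
PMT = 5192.36 / 0.186033 = $27,911.01

$27,911.01


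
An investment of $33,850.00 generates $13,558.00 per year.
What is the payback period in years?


Formula: Payback = investment / annual cash flow
Substituting: Payback = $33,850.00 / $13,558.00
Payback = 2.4967 years

2.4967 years


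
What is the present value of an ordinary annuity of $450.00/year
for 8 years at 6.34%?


Formula: PV = PMT * (1 - (1+r)^(-n)) / r
Discount factor: (1 + 0.0634)^(-8) = 0.611543
Bracket: 1 - 0.611543 = 0.388457
PV = $450.00 * 0.388457 / 0.0634 = $2,757.19

$2,757.19


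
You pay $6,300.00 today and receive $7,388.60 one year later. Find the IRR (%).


Formula: IRR = C1/C0 - 1
Substituting: IRR = $7,388.60 / $6,300.00 - 1
Ratio: 1.172794 - 1 = 0.172794
IRR = 17.2794%

17.2794%


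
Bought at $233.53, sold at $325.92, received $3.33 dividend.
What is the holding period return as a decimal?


Formula: HPR = (P1 - P0 + D) / P0
Gain: $325.92 - $233.53 + $3.33 = $95.72
HPR = $95.72 / $233.53 = 0.4099

0.4099


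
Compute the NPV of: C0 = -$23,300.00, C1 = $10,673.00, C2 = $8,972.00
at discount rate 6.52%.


Formula: NPV = C0 + C1/(1+r) + C2/(1+r)^2
Discount C1: $10,673.00 / (1 + 0.0652) = $10,019.71
Discount C2: $8,972.00 / (1 + 0.0652)^2 = $7,907.28
NPV = -$23,300.00 + $10,019.71 + $7,907.28 = -$5,373.01

-$5,373.01


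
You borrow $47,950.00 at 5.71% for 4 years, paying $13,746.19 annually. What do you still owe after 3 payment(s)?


Formula: Balance = PV*(1+r)^k - PMT*((1+r)^k - 1)/r
Growth: (1 + 0.0571)^3 = 1.181267
Accumulated factor: ((1+r)^k - 1)/r = 3.17456
Balance = $47,950.00 * 1.181267 - $13,746.19 * 3.17456
Balance = $13,003.66

$13,003.66


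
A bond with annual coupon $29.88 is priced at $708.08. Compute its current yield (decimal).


Formula: Current yield = annual coupon / price
Substituting: CY = $29.88 / $708.08
CY = 0.042199

0.042199


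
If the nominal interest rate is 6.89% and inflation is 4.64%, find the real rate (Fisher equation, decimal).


Formula: (1 + r_real) = (1 + r_nom) / (1 + inflation)
Substituting: (1 + r_real) = 1.0689 / 1.0464
(1 + r_real) = 1.021502
r_real = 1.021502 - 1 = 0.021502

0.021502


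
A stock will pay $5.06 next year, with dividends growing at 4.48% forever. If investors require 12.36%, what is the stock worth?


Formula: P = D1 / (r - g)
Spread: r - g = 0.1236 - 0.0448 = 0.0788
Substituting: P = $5.06 / 0.0788
P = $64.21

$64.21


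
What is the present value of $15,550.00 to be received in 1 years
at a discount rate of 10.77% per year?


Formula: PV = FV / (1 + r)^n
Substituting: PV = $15,550.00 / (1 + 0.1077)^1
Discount factor: (1.1077)^1 = 1.1077
PV = $15,550.00 / 1.1077 = $14,038.10

$14,038.10


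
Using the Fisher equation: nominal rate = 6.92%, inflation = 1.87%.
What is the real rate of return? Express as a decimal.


Formula: (1 + r_real) = (1 + r_nom) / (1 + inflation)
Substituting: (1 + r_real) = 1.0692 / 1.0187
(1 + r_real) = 1.049573
r_real = 1.049573 - 1 = 0.049573

0.049573


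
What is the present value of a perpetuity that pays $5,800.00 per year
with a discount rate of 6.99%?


Formula: PV = C / r
Substituting: PV = $5,800.00 / 0.0699
PV = $82,975.68

$82,975.68


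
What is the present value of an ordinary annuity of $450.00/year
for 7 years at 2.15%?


Formula: PV = PMT * (1 - (1+r)^(-n)) / r
Discount factor: (1 + 0.0215)^(-7) = 0.861651
Bracket: 1 - 0.861651 = 0.138349
PV = $450.00 * 0.138349 / 0.0215 = $2,895.68

$2,895.68


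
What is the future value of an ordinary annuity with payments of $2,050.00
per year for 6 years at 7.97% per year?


Formula: FV = PMT * ((1+r)^n - 1) / r
Growth factor: (1 + 0.0797)^6 = 1.584231
Numerator: 1.584231 - 1 = 0.584231
FV = $2,050.00 * 0.584231 / 0.0797 = $15,027.28

$15,027.28


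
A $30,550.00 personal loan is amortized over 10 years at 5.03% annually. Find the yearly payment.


Formula: PMT = PV * r / (1 - (1+r)^(-n))
Denominator: 1 - (1 + 0.0503)^(-10) = 0.387838
Numerator: $30,550.00 * 0.0503 = 1536.665
PMT = 1536.665 / 0.387838 = $3,962.13

$3,962.13


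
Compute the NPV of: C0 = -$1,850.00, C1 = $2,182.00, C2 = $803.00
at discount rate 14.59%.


Formula: NPV = C0 + C1/(1+r) + C2/(1+r)^2
Discount C1: $2,182.00 / (1 + 0.1459) = $1,904.18
Discount C2: $803.00 / (1 + 0.1459)^2 = $611.54
NPV = -$1,850.00 + $1,904.18 + $611.54 = $665.72

$665.72


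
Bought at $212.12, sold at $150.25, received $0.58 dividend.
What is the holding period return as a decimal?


Formula: HPR = (P1 - P0 + D) / P0
Gain: $150.25 - $212.12 + $0.58 = -$61.29
HPR = -$61.29 / $212.12 = -0.2889

-0.2889


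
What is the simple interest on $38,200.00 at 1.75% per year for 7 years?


Formula: I = P * r * t
Substituting: I = $38,200.00 * 0.0175 * 7
Step: I = $38,200.00 * 0.1225
I = $4,679.50

$4,679.50


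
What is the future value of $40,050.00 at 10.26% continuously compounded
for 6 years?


Formula: FV = P * e^(r*t)
Exponent: r*t = 0.1026 * 6 = 0.6156
e^(0.6156) = 1.850767
FV = $40,050.00 * 1.850767 = $74,123.21

$74,123.21


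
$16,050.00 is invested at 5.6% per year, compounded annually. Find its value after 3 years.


Formula: FV = P * (1 + r)^n
Substituting: FV = $16,050.00 * (1 + 0.056)^3
Growth factor: (1.056)^3 = 1.177584
FV = $16,050.00 * 1.177584 = $18,900.22

$18,900.22


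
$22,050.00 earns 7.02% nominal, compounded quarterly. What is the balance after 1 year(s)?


Formula: FV = P * (1 + r/m)^(m*t)
Period rate: r/m = 0.0702 / 4 = 0.01755
Total periods: m*t = 4 * 1 = 4
Growth factor: (1 + 0.01755)^4 = 1.07207
FV = $22,050.00 * 1.07207 = $23,639.14

$23,639.14


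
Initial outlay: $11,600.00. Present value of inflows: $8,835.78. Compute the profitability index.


Formula: PI = PV(cash flows) / initial investment
Substituting: PI = $8,835.78 / $11,600.00
PI = 0.7617

0.7617


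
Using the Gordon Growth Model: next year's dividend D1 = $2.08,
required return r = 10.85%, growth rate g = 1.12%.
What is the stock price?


Formula: P = D1 / (r - g)
Spread: r - g = 0.1085 - 0.0112 = 0.0973
Substituting: P = $2.08 / 0.0973
P = $21.38

$21.38


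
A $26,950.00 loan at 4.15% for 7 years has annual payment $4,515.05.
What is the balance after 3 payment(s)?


Formula: Balance = PV*(1+r)^k - PMT*((1+r)^k - 1)/r
Growth: (1 + 0.0415)^3 = 1.129738
Accumulated factor: ((1+r)^k - 1)/r = 3.126222
Balance = $26,950.00 * 1.129738 - $4,515.05 * 3.126222
Balance = $16,331.40

$16,331.40


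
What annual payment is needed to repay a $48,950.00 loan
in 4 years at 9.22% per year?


Formula: PMT = PV * r / (1 - (1+r)^(-n))
Denominator: 1 - (1 + 0.0922)^(-4) = 0.297265
Numerator: $48,950.00 * 0.0922 = 4513.19
PMT = 4513.19 / 0.297265 = $15,182.36

$15,182.36


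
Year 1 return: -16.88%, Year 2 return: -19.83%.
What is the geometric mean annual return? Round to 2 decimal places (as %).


Formula: Geometric mean = ((1+r1)*(1+r2))^(1/2) - 1
Product: (1 + -0.1688) * (1 + -0.1983) = 0.8312 * 0.8017 = 0.666373
Square root: 0.666373^0.5 = 0.816317
Geometric mean = 0.816317 - 1 = -0.183683
As percentage: -18.37%

-18.37%


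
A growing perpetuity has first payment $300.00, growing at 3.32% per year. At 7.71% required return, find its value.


Formula: PV = C / (r - g)
Spread: r - g = 0.0771 - 0.0332 = 0.0439
Substituting: PV = $300.00 / 0.0439
PV = $6,833.71

$6,833.71


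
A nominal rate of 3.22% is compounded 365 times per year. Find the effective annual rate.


Formula: EAR = (1 + r/m)^m - 1
Period rate: r/m = 0.0322 / 365 = 8.8e-05
Compounding: (1 + 8.8e-05)^365 = 1.032723
EAR = 1.032723 - 1 = 0.032723

0.032723


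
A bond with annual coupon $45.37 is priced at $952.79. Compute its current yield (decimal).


Formula: Current yield = annual coupon / price
Substituting: CY = $45.37 / $952.79
CY = 0.047618

0.047618


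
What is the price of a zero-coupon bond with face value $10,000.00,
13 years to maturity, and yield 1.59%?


Formula: Price = FV / (1 + r)^n
Substituting: Price = $10,000.00 / (1 + 0.0159)^13
Discount factor: (1.0159)^13 = 1.227616
Price = $10,000.00 / 1.227616 = $8,145.87

$8,145.87


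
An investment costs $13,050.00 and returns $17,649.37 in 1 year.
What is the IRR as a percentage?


Formula: IRR = C1/C0 - 1
Substituting: IRR = $17,649.37 / $13,050.00 - 1
Ratio: 1.352442 - 1 = 0.352442
IRR = 35.2442%

35.2442%


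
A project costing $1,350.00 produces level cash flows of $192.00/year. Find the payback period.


Formula: Payback = investment / annual cash flow
Substituting: Payback = $1,350.00 / $192.00
Payback = 7.0312 years

7.0312 years


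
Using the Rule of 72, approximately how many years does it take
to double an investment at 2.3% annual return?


Formula: Years ≈ 72 / r
Substituting: Years ≈ 72 / 2.3
Years ≈ 31.3

31.3 years


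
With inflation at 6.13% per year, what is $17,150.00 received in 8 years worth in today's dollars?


Formula: Real value = nominal / (1 + inflation)^years
Price level: (1 + 0.0613)^8 = 1.609553
Real value = $17,150.00 / 1.609553 = $10,655.13

$10,655.13


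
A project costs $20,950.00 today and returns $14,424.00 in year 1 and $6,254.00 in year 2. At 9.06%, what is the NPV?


Formula: NPV = C0 + C1/(1+r) + C2/(1+r)^2
Discount C1: $14,424.00 / (1 + 0.0906) = $13,225.75
Discount C2: $6,254.00 / (1 + 0.0906)^2 = $5,258.08
NPV = -$20,950.00 + $13,225.75 + $5,258.08 = -$2,466.18

-$2,466.18


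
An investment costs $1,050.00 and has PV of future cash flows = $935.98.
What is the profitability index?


Formula: PI = PV(cash flows) / initial investment
Substituting: PI = $935.98 / $1,050.00
PI = 0.8914

0.8914


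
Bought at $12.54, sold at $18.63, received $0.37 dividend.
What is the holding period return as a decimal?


Formula: HPR = (P1 - P0 + D) / P0
Gain: $18.63 - $12.54 + $0.37 = $6.46
HPR = $6.46 / $12.54 = 0.5152

0.5152


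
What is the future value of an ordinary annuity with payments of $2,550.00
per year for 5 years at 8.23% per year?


Formula: FV = PMT * ((1+r)^n - 1) / r
Growth factor: (1 + 0.0823)^5 = 1.48504
Numerator: 1.48504 - 1 = 0.48504
FV = $2,550.00 * 0.48504 / 0.0823 = $15,028.59

$15,028.59


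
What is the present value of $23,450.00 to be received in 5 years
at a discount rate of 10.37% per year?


Formula: PV = FV / (1 + r)^n
Substituting: PV = $23,450.00 / (1 + 0.1037)^5
Discount factor: (1.1037)^5 = 1.637779
PV = $23,450.00 / 1.637779 = $14,318.17

$14,318.17


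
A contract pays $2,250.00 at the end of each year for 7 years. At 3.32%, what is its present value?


Formula: PV = PMT * (1 - (1+r)^(-n)) / r
Discount factor: (1 + 0.0332)^(-7) = 0.795626
Bracket: 1 - 0.795626 = 0.204374
PV = $2,250.00 * 0.204374 / 0.0332 = $13,850.62

$13,850.62


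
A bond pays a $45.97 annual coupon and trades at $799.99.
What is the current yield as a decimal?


Formula: Current yield = annual coupon / price
Substituting: CY = $45.97 / $799.99
CY = 0.057463

0.057463


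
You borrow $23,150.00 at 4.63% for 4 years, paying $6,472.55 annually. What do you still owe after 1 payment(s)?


Formula: Balance = PV*(1+r)^k - PMT*((1+r)^k - 1)/r
Growth: (1 + 0.0463)^1 = 1.0463
Accumulated factor: ((1+r)^k - 1)/r = 1.0
Balance = $23,150.00 * 1.0463 - $6,472.55 * 1.0
Balance = $17,749.30

$17,749.30


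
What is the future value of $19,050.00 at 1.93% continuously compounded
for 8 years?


Formula: FV = P * e^(r*t)
Exponent: r*t = 0.0193 * 8 = 0.1544
e^(0.1544) = 1.166958
FV = $19,050.00 * 1.166958 = $22,230.54

$22,230.54


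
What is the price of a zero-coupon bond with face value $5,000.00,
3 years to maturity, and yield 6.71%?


Formula: Price = FV / (1 + r)^n
Substituting: Price = $5,000.00 / (1 + 0.0671)^3
Discount factor: (1.0671)^3 = 1.215109
Price = $5,000.00 / 1.215109 = $4,114.86

$4,114.86


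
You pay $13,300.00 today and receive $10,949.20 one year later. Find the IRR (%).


Formula: IRR = C1/C0 - 1
Substituting: IRR = $10,949.20 / $13,300.00 - 1
Ratio: 0.823248 - 1 = -0.176752
IRR = -17.6752%

-17.6752%


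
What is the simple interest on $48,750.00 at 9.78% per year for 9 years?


Formula: I = P * r * t
Substituting: I = $48,750.00 * 0.0978 * 9
Step: I = $48,750.00 * 0.8802
I = $42,909.75

$42,909.75


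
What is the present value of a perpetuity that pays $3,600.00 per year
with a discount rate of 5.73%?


Formula: PV = C / r
Substituting: PV = $3,600.00 / 0.0573
PV = $62,827.23

$62,827.23


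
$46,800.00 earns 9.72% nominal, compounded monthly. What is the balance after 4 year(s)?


Formula: FV = P * (1 + r/m)^(m*t)
Period rate: r/m = 0.0972 / 12 = 0.0081
Total periods: m*t = 12 * 4 = 48
Growth factor: (1 + 0.0081)^48 = 1.472901
FV = $46,800.00 * 1.472901 = $68,931.76

$68,931.76


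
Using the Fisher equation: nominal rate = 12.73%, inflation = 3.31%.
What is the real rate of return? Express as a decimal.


Formula: (1 + r_real) = (1 + r_nom) / (1 + inflation)
Substituting: (1 + r_real) = 1.1273 / 1.0331
(1 + r_real) = 1.091182
r_real = 1.091182 - 1 = 0.091182

0.091182


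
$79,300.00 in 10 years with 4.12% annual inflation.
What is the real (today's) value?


Formula: Real value = nominal / (1 + inflation)^years
Price level: (1 + 0.0412)^10 = 1.497413
Real value = $79,300.00 / 1.497413 = $52,958.00

$52,958.00


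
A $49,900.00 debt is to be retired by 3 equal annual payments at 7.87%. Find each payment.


Formula: PMT = PV * r / (1 - (1+r)^(-n))
Denominator: 1 - (1 + 0.0787)^(-3) = 0.203294
Numerator: $49,900.00 * 0.0787 = 3927.13
PMT = 3927.13 / 0.203294 = $19,317.47

$19,317.47


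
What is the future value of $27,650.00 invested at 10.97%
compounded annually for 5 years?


Formula: FV = P * (1 + r)^n
Substituting: FV = $27,650.00 * (1 + 0.1097)^5
Growth factor: (1.1097)^5 = 1.682782
FV = $27,650.00 * 1.682782 = $46,528.93

$46,528.93


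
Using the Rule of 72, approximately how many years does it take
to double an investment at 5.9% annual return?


Formula: Years ≈ 72 / r
Substituting: Years ≈ 72 / 5.9
Years ≈ 12.2

12.2 years


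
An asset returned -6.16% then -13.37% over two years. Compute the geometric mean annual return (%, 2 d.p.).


Formula: Geometric mean = ((1+r1)*(1+r2))^(1/2) - 1
Product: (1 + -0.0616) * (1 + -0.1337) = 0.9384 * 0.8663 = 0.812936
Square root: 0.812936^0.5 = 0.90163
Geometric mean = 0.90163 - 1 = -0.09837
As percentage: -9.84%

-9.84%


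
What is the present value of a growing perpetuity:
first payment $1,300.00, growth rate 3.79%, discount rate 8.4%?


Formula: PV = C / (r - g)
Spread: r - g = 0.084 - 0.0379 = 0.0461
Substituting: PV = $1,300.00 / 0.0461
PV = $28,199.57

$28,199.57


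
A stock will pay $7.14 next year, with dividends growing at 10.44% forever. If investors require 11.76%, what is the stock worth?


Formula: P = D1 / (r - g)
Spread: r - g = 0.1176 - 0.1044 = 0.0132
Substituting: P = $7.14 / 0.0132
P = $540.91

$540.91


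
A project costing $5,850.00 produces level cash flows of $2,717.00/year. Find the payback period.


Formula: Payback = investment / annual cash flow
Substituting: Payback = $5,850.00 / $2,717.00
Payback = 2.1531 years

2.1531 years


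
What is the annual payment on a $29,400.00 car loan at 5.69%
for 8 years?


Formula: PMT = PV * r / (1 - (1+r)^(-n))
Denominator: 1 - (1 + 0.0569)^(-8) = 0.357713
Numerator: $29,400.00 * 0.0569 = 1672.86
PMT = 1672.86 / 0.357713 = $4,676.54

$4,676.54


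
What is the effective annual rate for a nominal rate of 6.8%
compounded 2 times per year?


Formula: EAR = (1 + r/m)^m - 1
Period rate: r/m = 0.068 / 2 = 0.034
Compounding: (1 + 0.034)^2 = 1.069156
EAR = 1.069156 - 1 = 0.069156

0.069156


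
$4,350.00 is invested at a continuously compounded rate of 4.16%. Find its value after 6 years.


Formula: FV = P * e^(r*t)
Exponent: r*t = 0.0416 * 6 = 0.2496
e^(0.2496) = 1.283512
FV = $4,350.00 * 1.283512 = $5,583.28

$5,583.28


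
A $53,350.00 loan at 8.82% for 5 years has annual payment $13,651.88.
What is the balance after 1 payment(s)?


Formula: Balance = PV*(1+r)^k - PMT*((1+r)^k - 1)/r
Growth: (1 + 0.0882)^1 = 1.0882
Accumulated factor: ((1+r)^k - 1)/r = 1.0
Balance = $53,350.00 * 1.0882 - $13,651.88 * 1.0
Balance = $44,403.59

$44,403.59


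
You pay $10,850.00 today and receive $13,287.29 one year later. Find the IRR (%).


Formula: IRR = C1/C0 - 1
Substituting: IRR = $13,287.29 / $10,850.00 - 1
Ratio: 1.224635 - 1 = 0.224635
IRR = 22.4635%

22.4635%


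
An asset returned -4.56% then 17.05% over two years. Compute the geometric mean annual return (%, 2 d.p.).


Formula: Geometric mean = ((1+r1)*(1+r2))^(1/2) - 1
Product: (1 + -0.0456) * (1 + 0.1705) = 0.9544 * 1.1705 = 1.117125
Square root: 1.117125^0.5 = 1.056941
Geometric mean = 1.056941 - 1 = 0.056941
As percentage: 5.69%

5.69%


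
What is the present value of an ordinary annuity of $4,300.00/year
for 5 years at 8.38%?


Formula: PV = PMT * (1 - (1+r)^(-n)) / r
Discount factor: (1 + 0.0838)^(-5) = 0.668735
Bracket: 1 - 0.668735 = 0.331265
PV = $4,300.00 * 0.331265 / 0.0838 = $16,998.07

$16,998.07


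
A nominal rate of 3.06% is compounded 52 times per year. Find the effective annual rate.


Formula: EAR = (1 + r/m)^m - 1
Period rate: r/m = 0.0306 / 52 = 0.000588
Compounding: (1 + 0.000588)^52 = 1.031064
EAR = 1.031064 - 1 = 0.031064

0.031064
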